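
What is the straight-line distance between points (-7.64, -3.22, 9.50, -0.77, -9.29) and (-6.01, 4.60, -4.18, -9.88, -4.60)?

√(Σ(x_i - y_i)²) = √((-7.64 - (-6.01))² + (-3.22 - 4.6)² + (9.5 - (-4.18))² + (-0.77 - (-9.88))² + (-9.29 - (-4.6))²)
= √((-1.63)² + (-7.82)² + 13.68² + 9.11² + (-4.69)²) = √(2.6569 + 61.1524 + 187.1424 + 82.9921 + 21.9961) = √355.9399 ≈ 18.8664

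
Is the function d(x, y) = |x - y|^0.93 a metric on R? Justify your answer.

Yes. With 0 < p = 0.93 ≤ 1, d(x,y) = |x-y|^0.93 is a metric on R. Non-negativity and symmetry are immediate; |x-y|^0.93 = 0 ⟺ |x-y| = 0 ⟺ x = y. For the triangle inequality, the function t ↦ t^0.93 is subadditive on [0,∞) when p ≤ 1, so |x-z|^0.93 ≤ (|x-y| + |y-z|)^0.93 ≤ |x-y|^0.93 + |y-z|^0.93.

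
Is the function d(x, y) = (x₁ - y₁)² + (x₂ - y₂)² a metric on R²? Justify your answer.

No. The squared Euclidean distance fails the triangle inequality. Counterexample: x = (0, 0), y = (1, 1), z = (2, 2). d(x,z) = 2² + 2² = 8, but d(x,y) + d(y,z) = (1² + 1²) + (1² + 1²) = 2 + 2 = 4. Since 8 > 4, the triangle inequality is violated. (Note: √d, the ordinary Euclidean distance, IS a metric.)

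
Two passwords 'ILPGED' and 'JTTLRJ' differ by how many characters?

Differing positions: 1, 2, 3, 4, 5, 6. Hamming distance = 6.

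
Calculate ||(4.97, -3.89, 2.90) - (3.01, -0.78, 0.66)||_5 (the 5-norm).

(Σ|x_i - y_i|^5)^(1/5) = (|4.97 - 3.01|^5 + |-3.89 - (-0.78)|^5 + |2.9 - 0.66|^5)^(1/5)
= (1.96^5 + 3.11^5 + 2.24^5)^(1/5) ≈ (28.9255 + 290.939 + 56.3949)^(1/5) = (376.2594)^(1/5) ≈ 3.2741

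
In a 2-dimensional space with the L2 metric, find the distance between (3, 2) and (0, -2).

(Σ|x_i - y_i|^2)^(1/2) = (|3 - 0|^2 + |2 - (-2)|^2)^(1/2)
= (3^2 + 4^2)^(1/2) = (9 + 16)^(1/2) = (25)^(1/2) = 5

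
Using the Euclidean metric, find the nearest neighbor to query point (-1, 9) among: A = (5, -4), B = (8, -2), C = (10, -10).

Distances: d(A) ≈ 14.3178, d(B) ≈ 14.2127, d(C) ≈ 21.9545. Nearest: B = (8, -2) with distance 14.2127.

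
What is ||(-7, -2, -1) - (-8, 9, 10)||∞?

max(|x_i - y_i|) = max(|-7 - (-8)|, |-2 - 9|, |-1 - 10|) = max(1, 11, 11) = 11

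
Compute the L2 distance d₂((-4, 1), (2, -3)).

√(Σ(x_i - y_i)²) = √((-4 - 2)² + (1 - (-3))²)
= √((-6)² + 4²) = √(36 + 16) = √52 ≈ 7.2111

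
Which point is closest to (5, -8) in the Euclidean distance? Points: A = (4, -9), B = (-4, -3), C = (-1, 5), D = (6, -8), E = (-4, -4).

Distances: d(A) ≈ 1.4142, d(B) ≈ 10.2956, d(C) ≈ 14.3178, d(D) = 1, d(E) ≈ 9.8489. Nearest: D = (6, -8) with distance 1.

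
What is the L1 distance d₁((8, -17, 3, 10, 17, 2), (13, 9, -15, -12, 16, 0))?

Σ|x_i - y_i| = |8 - 13| + |-17 - 9| + |3 - (-15)| + |10 - (-12)| + |17 - 16| + |2 - 0| = 5 + 26 + 18 + 22 + 1 + 2 = 74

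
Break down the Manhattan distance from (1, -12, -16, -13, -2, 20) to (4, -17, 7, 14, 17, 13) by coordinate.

Σ|x_i - y_i| = |1 - 4| + |-12 - (-17)| + |-16 - 7| + |-13 - 14| + |-2 - 17| + |20 - 13| = 3 + 5 + 23 + 27 + 19 + 7 = 84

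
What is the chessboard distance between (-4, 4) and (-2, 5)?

max(|x_i - y_i|) = max(|-4 - (-2)|, |4 - 5|) = max(2, 1) = 2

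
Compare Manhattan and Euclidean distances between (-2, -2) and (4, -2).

L1 = |-2 - 4| + |-2 - (-2)| = 6 + 0 = 6
L2 = √(6² + 0²) = √36 = 6
L1 ≥ L2 always (equality iff movement is along one axis); L1 = L2 here (movement is along a single axis).
Ratio L1/L2 = 6/6 = 1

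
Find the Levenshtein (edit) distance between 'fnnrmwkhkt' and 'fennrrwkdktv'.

Let D[i][j] be the edit distance between the first i characters of 'fnnrmwkhkt' and the first j characters of 'fennrrwkdktv', with D[i][0] = i, D[0][j] = j, and D[i][j] = D[i-1][j-1] if the characters match, else 1 + min(D[i-1][j], D[i][j-1], D[i-1][j-1]). Filling the table (rows: prefixes of 'fnnrmwkhkt', columns: prefixes of 'fennrrwkdktv'):
     ε  f  e  n  n  r  r  w  k  d  k  t  v
  ε  0  1  2  3  4  5  6  7  8  9 10 11 12
  f  1  0  1  2  3  4  5  6  7  8  9 10 11
  n  2  1  1  1  2  3  4  5  6  7  8  9 10
  n  3  2  2  1  1  2  3  4  5  6  7  8  9
  r  4  3  3  2  2  1  2  3  4  5  6  7  8
  m  5  4  4  3  3  2  2  3  4  5  6  7  8
  w  6  5  5  4  4  3  3  2  3  4  5  6  7
  k  7  6  6  5  5  4  4  3  2  3  4  5  6
  h  8  7  7  6  6  5  5  4  3  3  4  5  6
  k  9  8  8  7  7  6  6  5  4  4  3  4  5
  t 10  9  9  8  8  7  7  6  5  5  4  3  4
The bottom-right entry gives D[10][12] = 4, so no sequence of fewer than 4 edits works. Backtracking through the table gives one optimal edit sequence (4 edits):
  fnnrmwkhkt → fennrmwkhkt (ins e @2)
  fennrmwkhkt → fennrrwkhkt (sub m→r @6)
  fennrrwkhkt → fennrrwkdkt (sub h→d @9)
  fennrrwkdkt → fennrrwkdktv (ins v @12)
Edit distance = 4.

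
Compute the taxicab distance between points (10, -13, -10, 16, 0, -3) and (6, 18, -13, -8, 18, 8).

Σ|x_i - y_i| = |10 - 6| + |-13 - 18| + |-10 - (-13)| + |16 - (-8)| + |0 - 18| + |-3 - 8| = 4 + 31 + 3 + 24 + 18 + 11 = 91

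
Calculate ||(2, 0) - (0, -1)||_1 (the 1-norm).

Σ|x_i - y_i| = |2 - 0| + |0 - (-1)| = 2 + 1 = 3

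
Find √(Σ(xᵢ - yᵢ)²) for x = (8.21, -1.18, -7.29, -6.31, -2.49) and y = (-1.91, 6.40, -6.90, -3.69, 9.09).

√(Σ(x_i - y_i)²) = √((8.21 - (-1.91))² + (-1.18 - 6.4)² + (-7.29 - (-6.9))² + (-6.31 - (-3.69))² + (-2.49 - 9.09)²)
= √(10.12² + (-7.58)² + (-0.39)² + (-2.62)² + (-11.58)²) = √(102.4144 + 57.4564 + 0.1521 + 6.8644 + 134.0964) = √300.9837 ≈ 17.3489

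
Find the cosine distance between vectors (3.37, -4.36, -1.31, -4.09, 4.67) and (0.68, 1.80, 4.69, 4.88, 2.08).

With u = (3.37, -4.36, -1.31, -4.09, 4.67), v = (0.68, 1.80, 4.69, 4.88, 2.08):
u·v = 3.37·0.68 + (-4.36)·1.8 + (-1.31)·4.69 + (-4.09)·4.88 + 4.67·2.08 = 2.2916 + (-7.848) + (-6.1439) + (-19.9592) + 9.7136 = -21.9459.
|u| = √(3.37² + (-4.36)² + (-1.31)² + (-4.09)² + 4.67²) = √(11.3569 + 19.0096 + 1.7161 + 16.7281 + 21.8089) = √70.6196, |v| = √(0.68² + 1.8² + 4.69² + 4.88² + 2.08²) = √(0.4624 + 3.24 + 21.9961 + 23.8144 + 4.3264) = √53.8393.
cos θ = (u·v)/(|u||v|) = -21.9459/(√70.6196·√53.8393) ≈ -0.3559
Cosine distance = 1 - cos θ ≈ 1 - (-0.3559) = 1.3559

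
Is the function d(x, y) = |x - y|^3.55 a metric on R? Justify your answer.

No. d(x,y) = |x-y|^3.55 fails the triangle inequality since p = 3.55 > 1. Counterexample: x = 5, y = 8, z = 14. d(x,z) = |5 - 14|^3.55 = 9^3.55 ≈ 2440.9614, but d(x,y) + d(y,z) = 3^3.55 + 6^3.55 ≈ 49.4061 + 578.678 = 628.0841. Since 2440.9614 > 628.0841, the triangle inequality is violated.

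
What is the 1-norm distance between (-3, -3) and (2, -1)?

Σ|x_i - y_i| = |-3 - 2| + |-3 - (-1)| = 5 + 2 = 7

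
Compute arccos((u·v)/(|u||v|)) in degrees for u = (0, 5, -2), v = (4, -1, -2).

With u = (0, 5, -2), v = (4, -1, -2):
u·v = 0·4 + 5·(-1) + (-2)·(-2) = 0 + (-5) + 4 = -1.
|u| = √(0² + 5² + (-2)²) = √29, |v| = √(4² + (-1)² + (-2)²) = √21, so |u||v| = √(29·21) = √609.
cos θ = (u·v)/(|u||v|) = -1/√609 ≈ -0.040522
θ = arccos(-0.040522) ≈ 92.32°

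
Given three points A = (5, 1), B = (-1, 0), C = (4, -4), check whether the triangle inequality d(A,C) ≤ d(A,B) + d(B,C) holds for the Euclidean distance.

d(A,B) = √(6² + 1²) = √37 ≈ 6.0828, d(B,C) = √(5² + 4²) = √41 ≈ 6.4031, d(A,C) = √(1² + 5²) = √26 ≈ 5.099.
d(A,C) ≈ 5.099 ≤ 6.0828 + 6.4031 = 12.4859. Triangle inequality is satisfied.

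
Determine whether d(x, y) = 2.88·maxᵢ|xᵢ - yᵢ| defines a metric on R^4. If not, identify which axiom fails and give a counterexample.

Yes. The L∞ (Chebyshev) norm induces a metric on R^4, and multiplying a metric by a positive constant 2.88 > 0 preserves all four axioms: non-negativity (2.88·||x-y|| ≥ 0), identity (2.88·||x-y|| = 0 ⟺ ||x-y|| = 0 ⟺ x = y), symmetry (||x-y|| = ||y-x||), and the triangle inequality (2.88·||x-z|| ≤ 2.88·||x-y|| + 2.88·||y-z||). So d is a metric.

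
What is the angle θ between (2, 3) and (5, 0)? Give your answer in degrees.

With u = (2, 3), v = (5, 0):
u·v = 2·5 + 3·0 = 10 + 0 = 10.
|u| = √(2² + 3²) = √13, |v| = √(5² + 0²) = √25, so |u||v| = √(13·25) = √325.
cos θ = (u·v)/(|u||v|) = 10/√325 ≈ 0.5547
θ = arccos(0.5547) ≈ 56.31°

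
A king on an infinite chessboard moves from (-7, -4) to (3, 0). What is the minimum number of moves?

max(|x_i - y_i|) = max(|-7 - 3|, |-4 - 0|) = max(10, 4) = 10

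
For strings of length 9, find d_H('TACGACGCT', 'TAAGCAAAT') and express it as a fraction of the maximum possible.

Differing positions: 3, 5, 6, 7, 8. Hamming distance = 5. The maximum possible Hamming distance for length-9 strings is 9, so d_H/9 = 5/9 ≈ 0.5556.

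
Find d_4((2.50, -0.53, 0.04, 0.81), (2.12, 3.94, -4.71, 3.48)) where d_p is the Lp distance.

(Σ|x_i - y_i|^4)^(1/4) = (|2.5 - 2.12|^4 + |-0.53 - 3.94|^4 + |0.04 - (-4.71)|^4 + |0.81 - 3.48|^4)^(1/4)
= (0.38^4 + 4.47^4 + 4.75^4 + 2.67^4)^(1/4) ≈ (0.0209 + 399.2364 + 509.0664 + 50.8212)^(1/4) = (959.1449)^(1/4) ≈ 5.5651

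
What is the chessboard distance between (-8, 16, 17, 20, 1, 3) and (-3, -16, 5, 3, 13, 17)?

max(|x_i - y_i|) = max(|-8 - (-3)|, |16 - (-16)|, |17 - 5|, |20 - 3|, |1 - 13|, |3 - 17|) = max(5, 32, 12, 17, 12, 14) = 32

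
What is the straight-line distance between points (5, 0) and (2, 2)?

√(Σ(x_i - y_i)²) = √((5 - 2)² + (0 - 2)²)
= √(3² + (-2)²) = √(9 + 4) = √13 ≈ 3.6056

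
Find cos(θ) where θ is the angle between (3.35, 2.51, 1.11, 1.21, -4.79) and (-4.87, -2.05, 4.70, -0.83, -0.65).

With u = (3.35, 2.51, 1.11, 1.21, -4.79), v = (-4.87, -2.05, 4.70, -0.83, -0.65):
u·v = 3.35·(-4.87) + 2.51·(-2.05) + 1.11·4.7 + 1.21·(-0.83) + (-4.79)·(-0.65) = (-16.3145) + (-5.1455) + 5.217 + (-1.0043) + 3.1135 = -14.1338.
|u| = √(3.35² + 2.51² + 1.11² + 1.21² + (-4.79)²) = √(11.2225 + 6.3001 + 1.2321 + 1.4641 + 22.9441) = √43.1629, |v| = √((-4.87)² + (-2.05)² + 4.7² + (-0.83)² + (-0.65)²) = √(23.7169 + 4.2025 + 22.09 + 0.6889 + 0.4225) = √51.1208.
cos θ = (u·v)/(|u||v|) = -14.1338/(√43.1629·√51.1208) ≈ -0.3009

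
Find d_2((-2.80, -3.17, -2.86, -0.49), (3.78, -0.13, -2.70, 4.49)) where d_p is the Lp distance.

(Σ|x_i - y_i|^2)^(1/2) = (|-2.8 - 3.78|^2 + |-3.17 - (-0.13)|^2 + |-2.86 - (-2.7)|^2 + |-0.49 - 4.49|^2)^(1/2)
= (6.58^2 + 3.04^2 + 0.16^2 + 4.98^2)^(1/2) = (43.2964 + 9.2416 + 0.0256 + 24.8004)^(1/2) = (77.364)^(1/2) ≈ 8.7957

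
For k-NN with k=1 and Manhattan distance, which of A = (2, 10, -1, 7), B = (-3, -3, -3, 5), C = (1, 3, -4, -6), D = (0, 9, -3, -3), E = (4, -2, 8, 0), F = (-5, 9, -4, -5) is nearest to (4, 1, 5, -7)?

Distances: d(A) = 31, d(B) = 31, d(C) = 15, d(D) = 24, d(E) = 13, d(F) = 28. Nearest: E = (4, -2, 8, 0) with distance 13.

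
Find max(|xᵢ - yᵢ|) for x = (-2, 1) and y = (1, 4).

max(|x_i - y_i|) = max(|-2 - 1|, |1 - 4|) = max(3, 3) = 3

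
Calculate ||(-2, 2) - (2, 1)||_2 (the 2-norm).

(Σ|x_i - y_i|^2)^(1/2) = (|-2 - 2|^2 + |2 - 1|^2)^(1/2)
= (4^2 + 1^2)^(1/2) = (16 + 1)^(1/2) = (17)^(1/2) ≈ 4.1231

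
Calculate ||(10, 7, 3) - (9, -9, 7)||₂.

√(Σ(x_i - y_i)²) = √((10 - 9)² + (7 - (-9))² + (3 - 7)²)
= √(1² + 16² + (-4)²) = √(1 + 256 + 16) = √273 ≈ 16.5227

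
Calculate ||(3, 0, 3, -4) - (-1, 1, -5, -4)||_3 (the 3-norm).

(Σ|x_i - y_i|^3)^(1/3) = (|3 - (-1)|^3 + |0 - 1|^3 + |3 - (-5)|^3 + |-4 - (-4)|^3)^(1/3)
= (4^3 + 1^3 + 8^3 + 0^3)^(1/3) = (64 + 1 + 512 + 0)^(1/3) = (577)^(1/3) ≈ 8.3251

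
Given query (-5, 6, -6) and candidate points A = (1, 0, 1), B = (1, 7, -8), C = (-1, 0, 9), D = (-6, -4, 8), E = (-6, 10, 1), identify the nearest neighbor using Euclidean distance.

Distances: d(A) = 11, d(B) ≈ 6.4031, d(C) ≈ 16.6433, d(D) ≈ 17.2337, d(E) ≈ 8.124. Nearest: B = (1, 7, -8) with distance 6.4031.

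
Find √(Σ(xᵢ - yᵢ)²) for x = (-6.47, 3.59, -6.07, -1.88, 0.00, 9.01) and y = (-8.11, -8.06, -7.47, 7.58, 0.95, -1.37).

√(Σ(x_i - y_i)²) = √((-6.47 - (-8.11))² + (3.59 - (-8.06))² + (-6.07 - (-7.47))² + (-1.88 - 7.58)² + (0 - 0.95)² + (9.01 - (-1.37))²)
= √(1.64² + 11.65² + 1.4² + (-9.46)² + (-0.95)² + 10.38²) = √(2.6896 + 135.7225 + 1.96 + 89.4916 + 0.9025 + 107.7444) = √338.5106 ≈ 18.3987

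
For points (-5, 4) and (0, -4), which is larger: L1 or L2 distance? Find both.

L1 = |-5 - 0| + |4 - (-4)| = 5 + 8 = 13
L2 = √(5² + 8²) = √89 ≈ 9.434
L1 ≥ L2 always (equality iff movement is along one axis); L1 > L2 here.
Ratio L1/L2 = 13/√89 ≈ 1.378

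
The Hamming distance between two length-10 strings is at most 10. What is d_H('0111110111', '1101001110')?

Differing positions: 1, 3, 5, 6, 7, 10. Hamming distance = 6. The maximum possible Hamming distance for length-10 strings is 10, so d_H/10 = 6/10 = 0.6.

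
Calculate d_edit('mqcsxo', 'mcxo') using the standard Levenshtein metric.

Let D[i][j] be the edit distance between the first i characters of 'mqcsxo' and the first j characters of 'mcxo', with D[i][0] = i, D[0][j] = j, and D[i][j] = D[i-1][j-1] if the characters match, else 1 + min(D[i-1][j], D[i][j-1], D[i-1][j-1]). Filling the table (rows: prefixes of 'mqcsxo', columns: prefixes of 'mcxo'):
     ε  m  c  x  o
  ε  0  1  2  3  4
  m  1  0  1  2  3
  q  2  1  1  2  3
  c  3  2  1  2  3
  s  4  3  2  2  3
  x  5  4  3  2  3
  o  6  5  4  3  2
The bottom-right entry gives D[6][4] = 2, so no sequence of fewer than 2 edits works. Backtracking through the table gives one optimal edit sequence (2 edits):
  mqcsxo → mcsxo (del q @2)
  mcsxo → mcxo (del s @3)
Edit distance = 2.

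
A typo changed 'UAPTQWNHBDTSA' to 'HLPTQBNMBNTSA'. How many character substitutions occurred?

Differing positions: 1, 2, 6, 8, 10. Hamming distance = 5.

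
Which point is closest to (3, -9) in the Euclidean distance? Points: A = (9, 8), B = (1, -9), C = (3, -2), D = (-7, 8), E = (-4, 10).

Distances: d(A) ≈ 18.0278, d(B) = 2, d(C) = 7, d(D) ≈ 19.7231, d(E) ≈ 20.2485. Nearest: B = (1, -9) with distance 2.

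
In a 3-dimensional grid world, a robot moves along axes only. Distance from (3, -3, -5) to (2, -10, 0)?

Σ|x_i - y_i| = |3 - 2| + |-3 - (-10)| + |-5 - 0| = 1 + 7 + 5 = 13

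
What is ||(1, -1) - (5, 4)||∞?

max(|x_i - y_i|) = max(|1 - 5|, |-1 - 4|) = max(4, 5) = 5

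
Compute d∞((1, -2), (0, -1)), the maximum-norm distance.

max(|x_i - y_i|) = max(|1 - 0|, |-2 - (-1)|) = max(1, 1) = 1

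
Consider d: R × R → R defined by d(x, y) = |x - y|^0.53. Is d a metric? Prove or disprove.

Yes. With 0 < p = 0.53 ≤ 1, d(x,y) = |x-y|^0.53 is a metric on R. Non-negativity and symmetry are immediate; |x-y|^0.53 = 0 ⟺ |x-y| = 0 ⟺ x = y. For the triangle inequality, the function t ↦ t^0.53 is subadditive on [0,∞) when p ≤ 1, so |x-z|^0.53 ≤ (|x-y| + |y-z|)^0.53 ≤ |x-y|^0.53 + |y-z|^0.53.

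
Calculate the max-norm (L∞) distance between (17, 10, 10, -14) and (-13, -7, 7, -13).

max(|x_i - y_i|) = max(|17 - (-13)|, |10 - (-7)|, |10 - 7|, |-14 - (-13)|) = max(30, 17, 3, 1) = 30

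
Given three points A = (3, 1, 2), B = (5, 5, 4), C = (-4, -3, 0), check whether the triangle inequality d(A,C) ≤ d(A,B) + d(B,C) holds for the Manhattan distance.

d(A,B) = 2 + 4 + 2 = 8, d(B,C) = 9 + 8 + 4 = 21, d(A,C) = 7 + 4 + 2 = 13.
d(A,C) = 13 ≤ 8 + 21 = 29. Triangle inequality is satisfied.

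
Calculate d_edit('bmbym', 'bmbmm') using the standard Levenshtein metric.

Let D[i][j] be the edit distance between the first i characters of 'bmbym' and the first j characters of 'bmbmm', with D[i][0] = i, D[0][j] = j, and D[i][j] = D[i-1][j-1] if the characters match, else 1 + min(D[i-1][j], D[i][j-1], D[i-1][j-1]). Filling the table (rows: prefixes of 'bmbym', columns: prefixes of 'bmbmm'):
     ε  b  m  b  m  m
  ε  0  1  2  3  4  5
  b  1  0  1  2  3  4
  m  2  1  0  1  2  3
  b  3  2  1  0  1  2
  y  4  3  2  1  1  2
  m  5  4  3  2  1  1
The bottom-right entry gives D[5][5] = 1, so no sequence of fewer than 1 edit works. Backtracking through the table gives one optimal edit sequence (1 edit):
  bmbym → bmbmm (sub y→m @4)
Edit distance = 1.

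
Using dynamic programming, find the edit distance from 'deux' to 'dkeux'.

Let D[i][j] be the edit distance between the first i characters of 'deux' and the first j characters of 'dkeux', with D[i][0] = i, D[0][j] = j, and D[i][j] = D[i-1][j-1] if the characters match, else 1 + min(D[i-1][j], D[i][j-1], D[i-1][j-1]). Filling the table (rows: prefixes of 'deux', columns: prefixes of 'dkeux'):
     ε  d  k  e  u  x
  ε  0  1  2  3  4  5
  d  1  0  1  2  3  4
  e  2  1  1  1  2  3
  u  3  2  2  2  1  2
  x  4  3  3  3  2  1
The bottom-right entry gives D[4][5] = 1, so no sequence of fewer than 1 edit works. Backtracking through the table gives one optimal edit sequence (1 edit):
  deux → dkeux (ins k @2)
Edit distance = 1.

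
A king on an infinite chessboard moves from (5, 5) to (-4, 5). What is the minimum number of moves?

max(|x_i - y_i|) = max(|5 - (-4)|, |5 - 5|) = max(9, 0) = 9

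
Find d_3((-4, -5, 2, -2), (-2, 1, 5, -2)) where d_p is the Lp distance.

(Σ|x_i - y_i|^3)^(1/3) = (|-4 - (-2)|^3 + |-5 - 1|^3 + |2 - 5|^3 + |-2 - (-2)|^3)^(1/3)
= (2^3 + 6^3 + 3^3 + 0^3)^(1/3) = (8 + 216 + 27 + 0)^(1/3) = (251)^(1/3) ≈ 6.308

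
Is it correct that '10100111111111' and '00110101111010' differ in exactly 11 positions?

Differing positions: 1, 4, 7, 12, 14. Hamming distance = 5, so the claim that d_H = 11 is false.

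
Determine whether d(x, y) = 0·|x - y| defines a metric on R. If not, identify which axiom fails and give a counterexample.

No. With c = 0, d(x,y) = 0 for all x, y. This fails identity of indiscernibles: d(7, 11) = 0 but 7 ≠ 11.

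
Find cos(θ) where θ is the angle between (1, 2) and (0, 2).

With u = (1, 2), v = (0, 2):
u·v = 1·0 + 2·2 = 0 + 4 = 4.
|u| = √(1² + 2²) = √5, |v| = √(0² + 2²) = √4, so |u||v| = √(5·4) = √20.
cos θ = (u·v)/(|u||v|) = 4/√20 ≈ 0.8944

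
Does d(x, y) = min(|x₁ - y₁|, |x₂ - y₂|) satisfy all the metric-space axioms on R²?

No. d fails identity of indiscernibles: take x = (2, 0) and y = (2, 7). Then d(x,y) = min(|2 - 2|, |0 - 7|) = min(0, 7) = 0, yet x ≠ y.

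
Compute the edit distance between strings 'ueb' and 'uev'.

Let D[i][j] be the edit distance between the first i characters of 'ueb' and the first j characters of 'uev', with D[i][0] = i, D[0][j] = j, and D[i][j] = D[i-1][j-1] if the characters match, else 1 + min(D[i-1][j], D[i][j-1], D[i-1][j-1]). Filling the table (rows: prefixes of 'ueb', columns: prefixes of 'uev'):
     ε  u  e  v
  ε  0  1  2  3
  u  1  0  1  2
  e  2  1  0  1
  b  3  2  1  1
The bottom-right entry gives D[3][3] = 1, so no sequence of fewer than 1 edit works. Backtracking through the table gives one optimal edit sequence (1 edit):
  ueb → uev (sub b→v @3)
Edit distance = 1.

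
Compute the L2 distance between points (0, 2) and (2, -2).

(Σ|x_i - y_i|^2)^(1/2) = (|0 - 2|^2 + |2 - (-2)|^2)^(1/2)
= (2^2 + 4^2)^(1/2) = (4 + 16)^(1/2) = (20)^(1/2) ≈ 4.4721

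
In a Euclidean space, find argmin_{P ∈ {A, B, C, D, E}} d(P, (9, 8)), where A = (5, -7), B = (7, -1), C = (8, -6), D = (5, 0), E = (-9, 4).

Distances: d(A) ≈ 15.5242, d(B) ≈ 9.2195, d(C) ≈ 14.0357, d(D) ≈ 8.9443, d(E) ≈ 18.4391. Nearest: D = (5, 0) with distance 8.9443.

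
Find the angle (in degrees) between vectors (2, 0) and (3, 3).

With u = (2, 0), v = (3, 3):
u·v = 2·3 + 0·3 = 6 + 0 = 6.
|u| = √(2² + 0²) = √4, |v| = √(3² + 3²) = √18, so |u||v| = √(4·18) = √72.
cos θ = (u·v)/(|u||v|) = 6/√72 ≈ 0.707107
θ = arccos(0.707107) ≈ 45°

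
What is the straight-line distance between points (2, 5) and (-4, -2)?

√(Σ(x_i - y_i)²) = √((2 - (-4))² + (5 - (-2))²)
= √(6² + 7²) = √(36 + 49) = √85 ≈ 9.2195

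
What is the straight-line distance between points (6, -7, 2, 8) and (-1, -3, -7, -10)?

√(Σ(x_i - y_i)²) = √((6 - (-1))² + (-7 - (-3))² + (2 - (-7))² + (8 - (-10))²)
= √(7² + (-4)² + 9² + 18²) = √(49 + 16 + 81 + 324) = √470 ≈ 21.6795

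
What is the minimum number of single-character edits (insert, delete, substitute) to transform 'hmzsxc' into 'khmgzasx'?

Let D[i][j] be the edit distance between the first i characters of 'hmzsxc' and the first j characters of 'khmgzasx', with D[i][0] = i, D[0][j] = j, and D[i][j] = D[i-1][j-1] if the characters match, else 1 + min(D[i-1][j], D[i][j-1], D[i-1][j-1]). Filling the table (rows: prefixes of 'hmzsxc', columns: prefixes of 'khmgzasx'):
     ε  k  h  m  g  z  a  s  x
  ε  0  1  2  3  4  5  6  7  8
  h  1  1  1  2  3  4  5  6  7
  m  2  2  2  1  2  3  4  5  6
  z  3  3  3  2  2  2  3  4  5
  s  4  4  4  3  3  3  3  3  4
  x  5  5  5  4  4  4  4  4  3
  c  6  6  6  5  5  5  5  5  4
The bottom-right entry gives D[6][8] = 4, so no sequence of fewer than 4 edits works. Backtracking through the table gives one optimal edit sequence (4 edits):
  hmzsxc → khmzsxc (ins k @1)
  khmzsxc → khmgzsxc (ins g @4)
  khmgzsxc → khmgzasxc (ins a @6)
  khmgzasxc → khmgzasx (del c @9)
Edit distance = 4.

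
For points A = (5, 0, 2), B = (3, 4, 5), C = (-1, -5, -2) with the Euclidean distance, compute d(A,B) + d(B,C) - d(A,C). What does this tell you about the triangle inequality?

d(A,B) = √(2² + 4² + 3²) = √29 ≈ 5.3852, d(B,C) = √(4² + 9² + 7²) = √146 ≈ 12.083, d(A,C) = √(6² + 5² + 4²) = √77 ≈ 8.775.
d(A,B) + d(B,C) - d(A,C) = 5.3852 + 12.083 - 8.775 = 17.4682 - 8.775 = 8.6932 (to 4 decimal places). This is ≥ 0, so the triangle inequality holds for these points.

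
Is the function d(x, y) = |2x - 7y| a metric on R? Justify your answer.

No. d fails symmetry: d(3, 1) = |2·3 - 7·1| = |-1| = 1, but d(1, 3) = |2·1 - 7·3| = |-19| = 19. Since 1 ≠ 19, d(x,y) ≠ d(y,x) in general.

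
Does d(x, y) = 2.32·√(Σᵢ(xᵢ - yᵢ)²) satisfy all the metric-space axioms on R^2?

Yes. The L2 (Euclidean) norm induces a metric on R^2, and multiplying a metric by a positive constant 2.32 > 0 preserves all four axioms: non-negativity (2.32·||x-y|| ≥ 0), identity (2.32·||x-y|| = 0 ⟺ ||x-y|| = 0 ⟺ x = y), symmetry (||x-y|| = ||y-x||), and the triangle inequality (2.32·||x-z|| ≤ 2.32·||x-y|| + 2.32·||y-z||). So d is a metric.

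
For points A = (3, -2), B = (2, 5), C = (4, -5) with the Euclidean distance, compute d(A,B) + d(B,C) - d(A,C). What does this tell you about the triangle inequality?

d(A,B) = √(1² + 7²) = √50 ≈ 7.0711, d(B,C) = √(2² + 10²) = √104 ≈ 10.198, d(A,C) = √(1² + 3²) = √10 ≈ 3.1623.
d(A,B) + d(B,C) - d(A,C) = 7.0711 + 10.198 - 3.1623 = 17.2691 - 3.1623 = 14.1068 (to 4 decimal places). This is ≥ 0, so the triangle inequality holds for these points.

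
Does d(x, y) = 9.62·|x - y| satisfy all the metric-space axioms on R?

Yes. Since |x - y| is a metric on R and 9.62 > 0, the positive scalar multiple 9.62·|x - y| is also a metric: scaling by a positive constant preserves non-negativity, identity (d=0 ⟺ |x-y|=0 ⟺ x=y), symmetry, and the triangle inequality.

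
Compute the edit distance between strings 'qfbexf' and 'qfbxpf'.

Let D[i][j] be the edit distance between the first i characters of 'qfbexf' and the first j characters of 'qfbxpf', with D[i][0] = i, D[0][j] = j, and D[i][j] = D[i-1][j-1] if the characters match, else 1 + min(D[i-1][j], D[i][j-1], D[i-1][j-1]). Filling the table (rows: prefixes of 'qfbexf', columns: prefixes of 'qfbxpf'):
     ε  q  f  b  x  p  f
  ε  0  1  2  3  4  5  6
  q  1  0  1  2  3  4  5
  f  2  1  0  1  2  3  4
  b  3  2  1  0  1  2  3
  e  4  3  2  1  1  2  3
  x  5  4  3  2  1  2  3
  f  6  5  4  3  2  2  2
The bottom-right entry gives D[6][6] = 2, so no sequence of fewer than 2 edits works. Backtracking through the table gives one optimal edit sequence (2 edits):
  qfbexf → qfbxxf (sub e→x @4)
  qfbxxf → qfbxpf (sub x→p @5)
Edit distance = 2.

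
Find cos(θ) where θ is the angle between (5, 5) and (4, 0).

With u = (5, 5), v = (4, 0):
u·v = 5·4 + 5·0 = 20 + 0 = 20.
|u| = √(5² + 5²) = √50, |v| = √(4² + 0²) = √16, so |u||v| = √(50·16) = √800.
cos θ = (u·v)/(|u||v|) = 20/√800 ≈ 0.7071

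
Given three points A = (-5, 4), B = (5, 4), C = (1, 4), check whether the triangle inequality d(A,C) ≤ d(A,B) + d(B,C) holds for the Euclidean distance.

d(A,B) = √(10² + 0²) = √100 = 10, d(B,C) = √(4² + 0²) = √16 = 4, d(A,C) = √(6² + 0²) = √36 = 6.
d(A,C) = 6 ≤ 10 + 4 = 14. Triangle inequality is satisfied.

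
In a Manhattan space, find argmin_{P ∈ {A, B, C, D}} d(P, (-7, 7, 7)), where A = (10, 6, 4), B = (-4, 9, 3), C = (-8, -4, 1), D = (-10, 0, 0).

Distances: d(A) = 21, d(B) = 9, d(C) = 18, d(D) = 17. Nearest: B = (-4, 9, 3) with distance 9.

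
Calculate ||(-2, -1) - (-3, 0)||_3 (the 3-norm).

(Σ|x_i - y_i|^3)^(1/3) = (|-2 - (-3)|^3 + |-1 - 0|^3)^(1/3)
= (1^3 + 1^3)^(1/3) = (1 + 1)^(1/3) = (2)^(1/3) ≈ 1.2599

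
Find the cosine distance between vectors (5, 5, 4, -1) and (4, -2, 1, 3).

With u = (5, 5, 4, -1), v = (4, -2, 1, 3):
u·v = 5·4 + 5·(-2) + 4·1 + (-1)·3 = 20 + (-10) + 4 + (-3) = 11.
|u| = √(5² + 5² + 4² + (-1)²) = √67, |v| = √(4² + (-2)² + 1² + 3²) = √30, so |u||v| = √(67·30) = √2010.
cos θ = (u·v)/(|u||v|) = 11/√2010 ≈ 0.2454
Cosine distance = 1 - cos θ ≈ 1 - 0.2454 = 0.7546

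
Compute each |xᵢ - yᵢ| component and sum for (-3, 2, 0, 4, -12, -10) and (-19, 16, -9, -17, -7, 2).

Σ|x_i - y_i| = |-3 - (-19)| + |2 - 16| + |0 - (-9)| + |4 - (-17)| + |-12 - (-7)| + |-10 - 2| = 16 + 14 + 9 + 21 + 5 + 12 = 77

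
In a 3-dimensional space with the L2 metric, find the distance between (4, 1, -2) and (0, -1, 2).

(Σ|x_i - y_i|^2)^(1/2) = (|4 - 0|^2 + |1 - (-1)|^2 + |-2 - 2|^2)^(1/2)
= (4^2 + 2^2 + 4^2)^(1/2) = (16 + 4 + 16)^(1/2) = (36)^(1/2) = 6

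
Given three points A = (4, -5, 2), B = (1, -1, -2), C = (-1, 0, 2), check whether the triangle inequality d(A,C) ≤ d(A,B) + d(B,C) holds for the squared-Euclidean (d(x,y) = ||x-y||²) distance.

d(A,B) = 3² + 4² + 4² = 41, d(B,C) = 2² + 1² + 4² = 21, d(A,C) = 5² + 5² + 0² = 50.
d(A,C) = 50 ≤ 41 + 21 = 62. Triangle inequality is satisfied.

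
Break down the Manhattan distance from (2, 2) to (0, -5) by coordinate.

Σ|x_i - y_i| = |2 - 0| + |2 - (-5)| = 2 + 7 = 9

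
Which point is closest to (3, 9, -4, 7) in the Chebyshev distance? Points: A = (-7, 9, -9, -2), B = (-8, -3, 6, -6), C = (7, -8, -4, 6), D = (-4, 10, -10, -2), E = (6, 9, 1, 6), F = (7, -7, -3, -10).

Distances: d(A) = 10, d(B) = 13, d(C) = 17, d(D) = 9, d(E) = 5, d(F) = 17. Nearest: E = (6, 9, 1, 6) with distance 5.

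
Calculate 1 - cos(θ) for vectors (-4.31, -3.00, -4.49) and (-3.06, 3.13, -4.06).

With u = (-4.31, -3.00, -4.49), v = (-3.06, 3.13, -4.06):
u·v = (-4.31)·(-3.06) + (-3)·3.13 + (-4.49)·(-4.06) = 13.1886 + (-9.39) + 18.2294 = 22.028.
|u| = √((-4.31)² + (-3)² + (-4.49)²) = √(18.5761 + 9 + 20.1601) = √47.7362, |v| = √((-3.06)² + 3.13² + (-4.06)²) = √(9.3636 + 9.7969 + 16.4836) = √35.6441.
cos θ = (u·v)/(|u||v|) = 22.028/(√47.7362·√35.6441) ≈ 0.534
Cosine distance = 1 - cos θ ≈ 1 - 0.534 = 0.466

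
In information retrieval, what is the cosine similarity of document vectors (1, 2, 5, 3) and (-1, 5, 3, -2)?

With u = (1, 2, 5, 3), v = (-1, 5, 3, -2):
u·v = 1·(-1) + 2·5 + 5·3 + 3·(-2) = (-1) + 10 + 15 + (-6) = 18.
|u| = √(1² + 2² + 5² + 3²) = √39, |v| = √((-1)² + 5² + 3² + (-2)²) = √39, so |u||v| = √(39·39) = √1521 = 39.
cos θ = (u·v)/(|u||v|) = 18/39 ≈ 0.4615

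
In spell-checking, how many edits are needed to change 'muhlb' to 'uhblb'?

Let D[i][j] be the edit distance between the first i characters of 'muhlb' and the first j characters of 'uhblb', with D[i][0] = i, D[0][j] = j, and D[i][j] = D[i-1][j-1] if the characters match, else 1 + min(D[i-1][j], D[i][j-1], D[i-1][j-1]). Filling the table (rows: prefixes of 'muhlb', columns: prefixes of 'uhblb'):
     ε  u  h  b  l  b
  ε  0  1  2  3  4  5
  m  1  1  2  3  4  5
  u  2  1  2  3  4  5
  h  3  2  1  2  3  4
  l  4  3  2  2  2  3
  b  5  4  3  2  3  2
The bottom-right entry gives D[5][5] = 2, so no sequence of fewer than 2 edits works. Backtracking through the table gives one optimal edit sequence (2 edits):
  muhlb → uhlb (del m @1)
  uhlb → uhblb (ins b @3)
Edit distance = 2.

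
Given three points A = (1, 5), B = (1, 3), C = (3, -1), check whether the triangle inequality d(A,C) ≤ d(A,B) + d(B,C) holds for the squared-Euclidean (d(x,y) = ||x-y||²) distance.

d(A,B) = 0² + 2² = 4, d(B,C) = 2² + 4² = 20, d(A,C) = 2² + 6² = 40.
d(A,C) = 40 > 4 + 20 = 24. Triangle inequality is VIOLATED. (Squared-Euclidean is not a metric — this is a counterexample.)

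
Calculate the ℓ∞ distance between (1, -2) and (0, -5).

max(|x_i - y_i|) = max(|1 - 0|, |-2 - (-5)|) = max(1, 3) = 3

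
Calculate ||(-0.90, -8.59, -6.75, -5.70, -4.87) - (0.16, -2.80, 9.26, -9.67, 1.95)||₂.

√(Σ(x_i - y_i)²) = √((-0.9 - 0.16)² + (-8.59 - (-2.8))² + (-6.75 - 9.26)² + (-5.7 - (-9.67))² + (-4.87 - 1.95)²)
= √((-1.06)² + (-5.79)² + (-16.01)² + 3.97² + (-6.82)²) = √(1.1236 + 33.5241 + 256.3201 + 15.7609 + 46.5124) = √353.2411 ≈ 18.7947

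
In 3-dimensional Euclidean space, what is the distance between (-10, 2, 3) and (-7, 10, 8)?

√(Σ(x_i - y_i)²) = √((-10 - (-7))² + (2 - 10)² + (3 - 8)²)
= √((-3)² + (-8)² + (-5)²) = √(9 + 64 + 25) = √98 ≈ 9.8995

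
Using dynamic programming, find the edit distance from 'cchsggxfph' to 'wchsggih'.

Let D[i][j] be the edit distance between the first i characters of 'cchsggxfph' and the first j characters of 'wchsggih', with D[i][0] = i, D[0][j] = j, and D[i][j] = D[i-1][j-1] if the characters match, else 1 + min(D[i-1][j], D[i][j-1], D[i-1][j-1]). Filling the table (rows: prefixes of 'cchsggxfph', columns: prefixes of 'wchsggih'):
     ε  w  c  h  s  g  g  i  h
  ε  0  1  2  3  4  5  6  7  8
  c  1  1  1  2  3  4  5  6  7
  c  2  2  1  2  3  4  5  6  7
  h  3  3  2  1  2  3  4  5  6
  s  4  4  3  2  1  2  3  4  5
  g  5  5  4  3  2  1  2  3  4
  g  6  6  5  4  3  2  1  2  3
  x  7  7  6  5  4  3  2  2  3
  f  8  8  7  6  5  4  3  3  3
  p  9  9  8  7  6  5  4  4  4
  h 10 10  9  8  7  6  5  5  4
The bottom-right entry gives D[10][8] = 4, so no sequence of fewer than 4 edits works. Backtracking through the table gives one optimal edit sequence (4 edits):
  cchsggxfph → wchsggxfph (sub c→w @1)
  wchsggxfph → wchsggfph (del x @7)
  wchsggfph → wchsggph (del f @7)
  wchsggph → wchsggih (sub p→i @7)
Edit distance = 4.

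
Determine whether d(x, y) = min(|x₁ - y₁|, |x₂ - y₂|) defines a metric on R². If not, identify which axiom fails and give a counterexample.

No. d fails identity of indiscernibles: take x = (1, 0) and y = (1, 7). Then d(x,y) = min(|1 - 1|, |0 - 7|) = min(0, 7) = 0, yet x ≠ y.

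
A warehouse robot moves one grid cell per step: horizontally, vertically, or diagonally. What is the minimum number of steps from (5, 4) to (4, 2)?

max(|x_i - y_i|) = max(|5 - 4|, |4 - 2|) = max(1, 2) = 2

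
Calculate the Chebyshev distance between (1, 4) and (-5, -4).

max(|x_i - y_i|) = max(|1 - (-5)|, |4 - (-4)|) = max(6, 8) = 8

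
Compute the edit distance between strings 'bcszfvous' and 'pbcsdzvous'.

Let D[i][j] be the edit distance between the first i characters of 'bcszfvous' and the first j characters of 'pbcsdzvous', with D[i][0] = i, D[0][j] = j, and D[i][j] = D[i-1][j-1] if the characters match, else 1 + min(D[i-1][j], D[i][j-1], D[i-1][j-1]). Filling the table (rows: prefixes of 'bcszfvous', columns: prefixes of 'pbcsdzvous'):
     ε  p  b  c  s  d  z  v  o  u  s
  ε  0  1  2  3  4  5  6  7  8  9 10
  b  1  1  1  2  3  4  5  6  7  8  9
  c  2  2  2  1  2  3  4  5  6  7  8
  s  3  3  3  2  1  2  3  4  5  6  7
  z  4  4  4  3  2  2  2  3  4  5  6
  f  5  5  5  4  3  3  3  3  4  5  6
  v  6  6  6  5  4  4  4  3  4  5  6
  o  7  7  7  6  5  5  5  4  3  4  5
  u  8  8  8  7  6  6  6  5  4  3  4
  s  9  9  9  8  7  7  7  6  5  4  3
The bottom-right entry gives D[9][10] = 3, so no sequence of fewer than 3 edits works. Backtracking through the table gives one optimal edit sequence (3 edits):
  bcszfvous → pbcszfvous (ins p @1)
  pbcszfvous → pbcsdfvous (sub z→d @5)
  pbcsdfvous → pbcsdzvous (sub f→z @6)
Edit distance = 3.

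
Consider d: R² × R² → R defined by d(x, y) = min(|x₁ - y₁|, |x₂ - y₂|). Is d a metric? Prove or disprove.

No. d fails identity of indiscernibles: take x = (1, 0) and y = (1, 2). Then d(x,y) = min(|1 - 1|, |0 - 2|) = min(0, 2) = 0, yet x ≠ y.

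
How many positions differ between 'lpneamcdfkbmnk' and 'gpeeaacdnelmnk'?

Differing positions: 1, 3, 6, 9, 10, 11. Hamming distance = 6.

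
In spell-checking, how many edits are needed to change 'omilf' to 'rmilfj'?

Let D[i][j] be the edit distance between the first i characters of 'omilf' and the first j characters of 'rmilfj', with D[i][0] = i, D[0][j] = j, and D[i][j] = D[i-1][j-1] if the characters match, else 1 + min(D[i-1][j], D[i][j-1], D[i-1][j-1]). Filling the table (rows: prefixes of 'omilf', columns: prefixes of 'rmilfj'):
     ε  r  m  i  l  f  j
  ε  0  1  2  3  4  5  6
  o  1  1  2  3  4  5  6
  m  2  2  1  2  3  4  5
  i  3  3  2  1  2  3  4
  l  4  4  3  2  1  2  3
  f  5  5  4  3  2  1  2
The bottom-right entry gives D[5][6] = 2, so no sequence of fewer than 2 edits works. Backtracking through the table gives one optimal edit sequence (2 edits):
  omilf → rmilf (sub o→r @1)
  rmilf → rmilfj (ins j @6)
Edit distance = 2.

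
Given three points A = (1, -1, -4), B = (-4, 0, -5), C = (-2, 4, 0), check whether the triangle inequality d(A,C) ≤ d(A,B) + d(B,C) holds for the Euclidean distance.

d(A,B) = √(5² + 1² + 1²) = √27 ≈ 5.1962, d(B,C) = √(2² + 4² + 5²) = √45 ≈ 6.7082, d(A,C) = √(3² + 5² + 4²) = √50 ≈ 7.0711.
d(A,C) ≈ 7.0711 ≤ 5.1962 + 6.7082 = 11.9044. Triangle inequality is satisfied.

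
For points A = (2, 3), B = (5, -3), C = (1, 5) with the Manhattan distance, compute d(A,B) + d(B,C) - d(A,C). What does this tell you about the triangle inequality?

d(A,B) = 3 + 6 = 9, d(B,C) = 4 + 8 = 12, d(A,C) = 1 + 2 = 3.
d(A,B) + d(B,C) - d(A,C) = 9 + 12 - 3 = 21 - 3 = 18. This is ≥ 0, so the triangle inequality holds for these points.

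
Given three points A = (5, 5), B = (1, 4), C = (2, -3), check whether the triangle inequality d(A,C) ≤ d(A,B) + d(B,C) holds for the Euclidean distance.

d(A,B) = √(4² + 1²) = √17 ≈ 4.1231, d(B,C) = √(1² + 7²) = √50 ≈ 7.0711, d(A,C) = √(3² + 8²) = √73 ≈ 8.544.
d(A,C) ≈ 8.544 ≤ 4.1231 + 7.0711 = 11.1942. Triangle inequality is satisfied.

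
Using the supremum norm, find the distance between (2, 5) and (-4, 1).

max(|x_i - y_i|) = max(|2 - (-4)|, |5 - 1|) = max(6, 4) = 6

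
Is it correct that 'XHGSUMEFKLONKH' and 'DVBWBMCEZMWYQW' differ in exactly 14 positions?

Differing positions: 1, 2, 3, 4, 5, 7, 8, 9, 10, 11, 12, 13, 14. Hamming distance = 13, so the claim that d_H = 14 is false.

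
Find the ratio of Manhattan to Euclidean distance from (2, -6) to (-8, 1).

L1 = |2 - (-8)| + |-6 - 1| = 10 + 7 = 17
L2 = √(10² + 7²) = √149 ≈ 12.2066
L1 ≥ L2 always (equality iff movement is along one axis); L1 > L2 here.
Ratio L1/L2 = 17/√149 ≈ 1.3927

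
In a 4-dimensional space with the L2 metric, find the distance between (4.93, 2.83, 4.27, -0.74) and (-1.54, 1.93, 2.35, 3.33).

(Σ|x_i - y_i|^2)^(1/2) = (|4.93 - (-1.54)|^2 + |2.83 - 1.93|^2 + |4.27 - 2.35|^2 + |-0.74 - 3.33|^2)^(1/2)
= (6.47^2 + 0.9^2 + 1.92^2 + 4.07^2)^(1/2) = (41.8609 + 0.81 + 3.6864 + 16.5649)^(1/2) = (62.9222)^(1/2) ≈ 7.9324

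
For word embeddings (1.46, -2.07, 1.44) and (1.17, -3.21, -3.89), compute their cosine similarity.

With u = (1.46, -2.07, 1.44), v = (1.17, -3.21, -3.89):
u·v = 1.46·1.17 + (-2.07)·(-3.21) + 1.44·(-3.89) = 1.7082 + 6.6447 + (-5.6016) = 2.7513.
|u| = √(1.46² + (-2.07)² + 1.44²) = √(2.1316 + 4.2849 + 2.0736) = √8.4901, |v| = √(1.17² + (-3.21)² + (-3.89)²) = √(1.3689 + 10.3041 + 15.1321) = √26.8051.
cos θ = (u·v)/(|u||v|) = 2.7513/(√8.4901·√26.8051) ≈ 0.1824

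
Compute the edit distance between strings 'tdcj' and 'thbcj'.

Let D[i][j] be the edit distance between the first i characters of 'tdcj' and the first j characters of 'thbcj', with D[i][0] = i, D[0][j] = j, and D[i][j] = D[i-1][j-1] if the characters match, else 1 + min(D[i-1][j], D[i][j-1], D[i-1][j-1]). Filling the table (rows: prefixes of 'tdcj', columns: prefixes of 'thbcj'):
     ε  t  h  b  c  j
  ε  0  1  2  3  4  5
  t  1  0  1  2  3  4
  d  2  1  1  2  3  4
  c  3  2  2  2  2  3
  j  4  3  3  3  3  2
The bottom-right entry gives D[4][5] = 2, so no sequence of fewer than 2 edits works. Backtracking through the table gives one optimal edit sequence (2 edits):
  tdcj → thdcj (ins h @2)
  thdcj → thbcj (sub d→b @3)
Edit distance = 2.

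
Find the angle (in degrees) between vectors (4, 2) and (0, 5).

With u = (4, 2), v = (0, 5):
u·v = 4·0 + 2·5 = 0 + 10 = 10.
|u| = √(4² + 2²) = √20, |v| = √(0² + 5²) = √25, so |u||v| = √(20·25) = √500.
cos θ = (u·v)/(|u||v|) = 10/√500 ≈ 0.447214
θ = arccos(0.447214) ≈ 63.43°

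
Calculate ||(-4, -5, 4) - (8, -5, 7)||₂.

√(Σ(x_i - y_i)²) = √((-4 - 8)² + (-5 - (-5))² + (4 - 7)²)
= √((-12)² + 0² + (-3)²) = √(144 + 0 + 9) = √153 ≈ 12.3693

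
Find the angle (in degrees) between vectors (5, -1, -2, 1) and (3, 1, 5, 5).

With u = (5, -1, -2, 1), v = (3, 1, 5, 5):
u·v = 5·3 + (-1)·1 + (-2)·5 + 1·5 = 15 + (-1) + (-10) + 5 = 9.
|u| = √(5² + (-1)² + (-2)² + 1²) = √31, |v| = √(3² + 1² + 5² + 5²) = √60, so |u||v| = √(31·60) = √1860.
cos θ = (u·v)/(|u||v|) = 9/√1860 ≈ 0.208683
θ = arccos(0.208683) ≈ 77.95°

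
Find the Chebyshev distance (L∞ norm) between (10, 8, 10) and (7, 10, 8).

max(|x_i - y_i|) = max(|10 - 7|, |8 - 10|, |10 - 8|) = max(3, 2, 2) = 3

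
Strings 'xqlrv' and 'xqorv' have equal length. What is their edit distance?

Let D[i][j] be the edit distance between the first i characters of 'xqlrv' and the first j characters of 'xqorv', with D[i][0] = i, D[0][j] = j, and D[i][j] = D[i-1][j-1] if the characters match, else 1 + min(D[i-1][j], D[i][j-1], D[i-1][j-1]). Filling the table (rows: prefixes of 'xqlrv', columns: prefixes of 'xqorv'):
     ε  x  q  o  r  v
  ε  0  1  2  3  4  5
  x  1  0  1  2  3  4
  q  2  1  0  1  2  3
  l  3  2  1  1  2  3
  r  4  3  2  2  1  2
  v  5  4  3  3  2  1
The bottom-right entry gives D[5][5] = 1, so no sequence of fewer than 1 edit works. Backtracking through the table gives one optimal edit sequence (1 edit):
  xqlrv → xqorv (sub l→o @3)
Edit distance = 1.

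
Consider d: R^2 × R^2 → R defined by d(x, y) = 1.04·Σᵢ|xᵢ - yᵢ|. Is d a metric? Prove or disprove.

Yes. The L1 (Manhattan) norm induces a metric on R^2, and multiplying a metric by a positive constant 1.04 > 0 preserves all four axioms: non-negativity (1.04·||x-y|| ≥ 0), identity (1.04·||x-y|| = 0 ⟺ ||x-y|| = 0 ⟺ x = y), symmetry (||x-y|| = ||y-x||), and the triangle inequality (1.04·||x-z|| ≤ 1.04·||x-y|| + 1.04·||y-z||). So d is a metric.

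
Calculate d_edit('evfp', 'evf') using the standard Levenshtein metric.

Let D[i][j] be the edit distance between the first i characters of 'evfp' and the first j characters of 'evf', with D[i][0] = i, D[0][j] = j, and D[i][j] = D[i-1][j-1] if the characters match, else 1 + min(D[i-1][j], D[i][j-1], D[i-1][j-1]). Filling the table (rows: prefixes of 'evfp', columns: prefixes of 'evf'):
     ε  e  v  f
  ε  0  1  2  3
  e  1  0  1  2
  v  2  1  0  1
  f  3  2  1  0
  p  4  3  2  1
The bottom-right entry gives D[4][3] = 1, so no sequence of fewer than 1 edit works. Backtracking through the table gives one optimal edit sequence (1 edit):
  evfp → evf (del p @4)
Edit distance = 1.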